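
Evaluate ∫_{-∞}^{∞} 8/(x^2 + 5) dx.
8*sqrt(5)*pi/5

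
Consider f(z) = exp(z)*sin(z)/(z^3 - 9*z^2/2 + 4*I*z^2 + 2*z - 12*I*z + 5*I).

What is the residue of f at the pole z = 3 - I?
Write f(z) = P(z)/Q(z) with P(z) = exp(z)*sin(z) and Q(z) = z^3 - 9*z^2/2 + 4*I*z^2 + 2*z - 12*I*z + 5*I.
The denominator factors as Q(z) = (z - 1 + 3*I)*(z - 1/2)*(z - 3 + I), so z = 3 - I is a simple zero of Q and P is analytic there; z = 3 - I is therefore a simple pole and
  Res(f, z₀) = P(z₀)/Q'(z₀).

Q'(z) = 3*z^2 - 9*z + 8*I*z + 2 - 12*I, so Q'(3 - I) = 7 + 3*I.
P(3 - I) = exp(3 - I)*sin(3 - I).

Res(f, 3 - I) = (exp(3 - I)*sin(3 - I))/(7 + 3*I) = (7/58 - 3*I/58)*exp(3 - I)*sin(3 - I)

Final answer: (7/58 - 3*I/58)*exp(3 - I)*sin(3 - I)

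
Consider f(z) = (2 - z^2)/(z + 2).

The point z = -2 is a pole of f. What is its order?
Factor the denominator:
  z + 2 = (z + 2)

The numerator P(z) = 2 - z^2 has P(-2) = -2 ≠ 0, so no factor of (z + 2) cancels.
Near z = -2 we can therefore write f(z) = g(z)/(z + 2) with g analytic at -2 and g(-2) ≠ 0 (g is just the numerator).

Hence z = -2 is a pole of order 1.

Final answer: 1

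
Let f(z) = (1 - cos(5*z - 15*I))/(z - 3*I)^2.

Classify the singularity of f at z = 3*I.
removable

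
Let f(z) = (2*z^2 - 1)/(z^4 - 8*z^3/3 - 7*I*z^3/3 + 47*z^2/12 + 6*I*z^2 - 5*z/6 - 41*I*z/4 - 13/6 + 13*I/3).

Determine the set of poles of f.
The singularities of f are the zeros of the denominator. Factoring,
  z^4 - 8*z^3/3 - 7*I*z^3/3 + 47*z^2/12 + 6*I*z^2 - 5*z/6 - 41*I*z/4 - 13/6 + 13*I/3 = (z - 1 - 3*I/2)*(z - 2*I)*(z - 1 + 3*I/2)*(z - 2/3 - I/3)
so the candidates are z = 1 + 3*I/2, z = 2*I, z = 1 - 3*I/2, z = 2/3 + I/3.

Check the numerator P(z) = 2*z^2 - 1 at each one:
  P(1 + 3*I/2) = -7/2 + 6*I ≠ 0, so z = 1 + 3*I/2 is a (simple) pole.
  P(2*I) = -9 ≠ 0, so z = 2*I is a (simple) pole.
  P(1 - 3*I/2) = -7/2 - 6*I ≠ 0, so z = 1 - 3*I/2 is a (simple) pole.
  P(2/3 + I/3) = -1/3 + 8*I/9 ≠ 0, so z = 2/3 + I/3 is a (simple) pole.

Poles of f: {2*I, 2/3 + I/3, 1 - 3*I/2, 1 + 3*I/2}

Final answer: {2*I, 2/3 + I/3, 1 - 3*I/2, 1 + 3*I/2}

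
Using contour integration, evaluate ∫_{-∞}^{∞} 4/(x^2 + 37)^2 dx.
Let f(z) = 4/(z^2 + 37)^2. The denominator has no real zeros and deg Q - deg P = 4 ≥ 2, so the integral of f over the upper semicircle |z| = R tends to 0 as R → ∞. Closing the contour in the upper half-plane,
  ∫_{-∞}^{∞} f(x) dx = 2πi · Σ Res(f, z_k)  over the poles with Im z_k > 0.

Zeros of the denominator: z^2 + 37 = 0 gives z = ±sqrt(37)*I.
Upper half-plane: z = sqrt(37)*I (a pole of order 2).

Write f(z) = g(z)/(z - sqrt(37)*I)^2 with g(z) = 4/(z + sqrt(37)*I)^2. For a double pole, Res(f, z₀) = g'(z₀):
  g'(z) = -8/(z + sqrt(37)*I)^3
  Res(f, sqrt(37)*I) = g'(sqrt(37)*I) = -sqrt(37)*I/1369

∫_{-∞}^{∞} f(x) dx = 2πi · (-sqrt(37)*I/1369) = 2*sqrt(37)*pi/1369

Final answer: 2*sqrt(37)*pi/1369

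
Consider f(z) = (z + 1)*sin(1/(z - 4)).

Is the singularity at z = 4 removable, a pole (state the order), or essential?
Let u = z - 4. Then
  sin(1/u) = Σ_{k≥0} (-1)^k (1)^(2k+1)/((2k+1)!·u^(2k+1)) = 1/u - 1/(6*u^3) + 1/(120*u^5) + ...
which has infinitely many negative powers of u, so sin(1/(z - 4)) has an essential singularity at z = 4.
The extra factor z + 1 is a nonzero polynomial; if the product had at most a pole at z = 4, dividing by that polynomial would leave sin(1/(z - 4)) with at most a pole too — contradiction. (Equivalently, the product's Laurent series still has infinitely many negative powers.)
So the singularity is essential.

Final answer: essential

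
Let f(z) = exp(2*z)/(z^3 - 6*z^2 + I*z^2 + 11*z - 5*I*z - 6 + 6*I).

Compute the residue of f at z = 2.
Write f(z) = P(z)/Q(z) with P(z) = exp(2*z) and Q(z) = z^3 - 6*z^2 + I*z^2 + 11*z - 5*I*z - 6 + 6*I.
The denominator factors as Q(z) = (z - 1 + I)*(z - 2)*(z - 3), so z = 2 is a simple zero of Q and P is analytic there; z = 2 is therefore a simple pole and
  Res(f, z₀) = P(z₀)/Q'(z₀).

Q'(z) = 3*z^2 - 12*z + 2*I*z + 11 - 5*I, so Q'(2) = -1 - I.
P(2) = exp(4).

Res(f, 2) = (exp(4))/(-1 - I) = (-1/2 + I/2)*exp(4)

Final answer: (-1/2 + I/2)*exp(4)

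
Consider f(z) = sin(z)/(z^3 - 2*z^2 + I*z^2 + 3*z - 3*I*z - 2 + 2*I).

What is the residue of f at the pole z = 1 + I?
(-3/10 - I/10)*sin(1 + I)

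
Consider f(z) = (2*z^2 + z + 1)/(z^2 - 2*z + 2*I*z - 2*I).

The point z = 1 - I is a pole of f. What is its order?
Factor the denominator:
  z^2 - 2*z + 2*I*z - 2*I = (z - 1 + I)^2

The numerator P(z) = 2*z^2 + z + 1 has P(1 - I) = 2 - 5*I ≠ 0, so no factor of (z - 1 + I) cancels.
Near z = 1 - I we can therefore write f(z) = g(z)/(z - 1 + I)^2 with g analytic at 1 - I and g(1 - I) ≠ 0 (g is just the numerator).

Hence z = 1 - I is a pole of order 2.

Final answer: 2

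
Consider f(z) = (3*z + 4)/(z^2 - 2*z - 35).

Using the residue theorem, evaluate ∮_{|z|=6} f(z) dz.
By the residue theorem, ∮_C f(z) dz = 2πi · (sum of the residues of f at the poles inside |z| = 6).

The denominator factors as (z + 5)*(z - 7), so the singularities of f are simple poles at z = -5, z = 7.
  |-5|² = 25 < 36 = 6², so this pole is inside the contour.
  |7|² = 49 > 36 = 6², so this pole is outside the contour.

With P(z) = 3*z + 4 and Q(z) = z^2 - 2*z - 35, each pole is simple, so Res(f, z₀) = P(z₀)/Q'(z₀) with Q'(z) = 2*z - 2.
  Res(f, -5) = P(-5)/Q'(-5) = (-11)/(-12) = 11/12

∮_C f(z) dz = 2πi · (11/12) = 11*I*pi/6

Final answer: 11*I*pi/6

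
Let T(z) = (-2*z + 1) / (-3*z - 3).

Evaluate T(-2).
Substitute z = -2:
  numerator:   -2*(-2) + 1 = 5
  denominator: -3*(-2) - 3 = 3
T(-2) = (5)/(3) = 5/3

Final answer: 5/3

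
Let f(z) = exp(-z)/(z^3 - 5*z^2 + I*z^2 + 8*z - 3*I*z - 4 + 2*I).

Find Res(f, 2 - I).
Write f(z) = P(z)/Q(z) with P(z) = exp(-z) and Q(z) = z^3 - 5*z^2 + I*z^2 + 8*z - 3*I*z - 4 + 2*I.
The denominator factors as Q(z) = (z - 2 + I)*(z - 2)*(z - 1), so z = 2 - I is a simple zero of Q and P is analytic there; z = 2 - I is therefore a simple pole and
  Res(f, z₀) = P(z₀)/Q'(z₀).

Q'(z) = 3*z^2 - 10*z + 2*I*z + 8 - 3*I, so Q'(2 - I) = -1 - I.
P(2 - I) = exp(-2 + I).

Res(f, 2 - I) = (exp(-2 + I))/(-1 - I) = (-1/2 + I/2)*exp(-2 + I)

Final answer: (-1/2 + I/2)*exp(-2 + I)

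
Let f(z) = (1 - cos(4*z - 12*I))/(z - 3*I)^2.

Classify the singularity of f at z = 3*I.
Let u = z - 3*I. The argument of cos is 4*z - 12*I = 4u, so
  f = (1 - cos(4u))/u^2 = ((4u)^2/2 - (4u)^4/24 + ...)/u^2 = 8 - (32/3)*u^2 + ...
The Laurent expansion about u = 0 has no negative powers; equivalently lim_{z→3*I} f(z) = 8 exists and is finite.
So the singularity is removable.

Final answer: removable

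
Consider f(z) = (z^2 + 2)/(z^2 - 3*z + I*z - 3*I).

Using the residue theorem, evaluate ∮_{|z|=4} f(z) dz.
By the residue theorem, ∮_C f(z) dz = 2πi · (sum of the residues of f at the poles inside |z| = 4).

The denominator factors as (z + I)*(z - 3), so the singularities of f are simple poles at z = -I, z = 3.
  |-I|² = 1 < 16 = 4², so this pole is inside the contour.
  |3|² = 9 < 16 = 4², so this pole is inside the contour.

With P(z) = z^2 + 2 and Q(z) = z^2 - 3*z + I*z - 3*I, each pole is simple, so Res(f, z₀) = P(z₀)/Q'(z₀) with Q'(z) = 2*z - 3 + I.
  Res(f, -I) = P(-I)/Q'(-I) = (1)/(-3 - I) = -3/10 + I/10
  Res(f, 3) = P(3)/Q'(3) = (11)/(3 + I) = 33/10 - 11*I/10

Sum of residues inside C: 3 - I
∮_C f(z) dz = 2πi · (3 - I) = pi*(2 + 6*I)

Final answer: pi*(2 + 6*I)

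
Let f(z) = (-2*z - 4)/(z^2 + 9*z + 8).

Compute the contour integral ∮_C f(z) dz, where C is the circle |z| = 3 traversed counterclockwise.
-4*I*pi/7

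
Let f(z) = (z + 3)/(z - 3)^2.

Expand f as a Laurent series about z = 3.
Put w = z - (3), i.e. z = w + 3. The denominator is w^2, so it suffices to rewrite the numerator in powers of w.

P(z) = z + 3
P(w + 3) = 6 + w

Dividing each term by w^2:
  f = 6/w^2 + 1/w

Substituting back w = z - 3:
  f(z) = 6/(z - 3)^2 + 1/(z - 3)

The series is finite because the numerator is a polynomial; the negative powers form the principal part, and the coefficient of 1/(z - 3) gives Res(f, 3) = 1.

Final answer: 6/(z - 3)^2 + 1/(z - 3)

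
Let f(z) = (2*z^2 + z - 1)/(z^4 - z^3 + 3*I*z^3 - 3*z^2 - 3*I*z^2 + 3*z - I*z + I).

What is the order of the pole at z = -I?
3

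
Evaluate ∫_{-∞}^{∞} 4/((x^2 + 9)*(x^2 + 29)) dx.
Let f(z) = 4/((z^2 + 9)*(z^2 + 29)). The denominator has no real zeros and deg Q - deg P = 4 ≥ 2, so the integral of f over the upper semicircle |z| = R tends to 0 as R → ∞. Closing the contour in the upper half-plane,
  ∫_{-∞}^{∞} f(x) dx = 2πi · Σ Res(f, z_k)  over the poles with Im z_k > 0.

Zeros of the denominator: z^2 + 29 = 0 gives z = ±sqrt(29)*I; z^2 + 9 = 0 gives z = ±3*I.
Upper half-plane: z = 3*I, z = sqrt(29)*I (simple).

Each pole is a simple zero of Q(z) = z^4 + 38*z^2 + 261, so Res(f, z₀) = P(z₀)/Q'(z₀) with P(z) = 4, Q'(z) = 4*z^3 + 76*z:
  Res(f, 3*I) = (4)/(120*I) = -I/30
  Res(f, sqrt(29)*I) = (4)/(-40*sqrt(29)*I) = sqrt(29)*I/290

Sum of residues: I*(-29 + 3*sqrt(29))/870
∫_{-∞}^{∞} f(x) dx = 2πi · (I*(-29 + 3*sqrt(29))/870) = pi*(29 - 3*sqrt(29))/435

Final answer: pi*(29 - 3*sqrt(29))/435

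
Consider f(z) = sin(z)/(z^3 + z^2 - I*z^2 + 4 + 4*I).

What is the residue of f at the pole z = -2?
Write f(z) = P(z)/Q(z) with P(z) = sin(z) and Q(z) = z^3 + z^2 - I*z^2 + 4 + 4*I.
The denominator factors as Q(z) = (z - 2*I)*(z - 1 + I)*(z + 2), so z = -2 is a simple zero of Q and P is analytic there; z = -2 is therefore a simple pole and
  Res(f, z₀) = P(z₀)/Q'(z₀).

Q'(z) = 3*z^2 + 2*z - 2*I*z, so Q'(-2) = 8 + 4*I.
P(-2) = -sin(2).

Res(f, -2) = (-sin(2))/(8 + 4*I) = (-1/10 + I/20)*sin(2)

Final answer: (-1/10 + I/20)*sin(2)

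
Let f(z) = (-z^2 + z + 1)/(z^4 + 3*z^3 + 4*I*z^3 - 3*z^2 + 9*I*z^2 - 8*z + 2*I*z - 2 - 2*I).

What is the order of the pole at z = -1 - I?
Factor the denominator:
  z^4 + 3*z^3 + 4*I*z^3 - 3*z^2 + 9*I*z^2 - 8*z + 2*I*z - 2 - 2*I = (z + 1 + I)^3*(z + I)

The numerator P(z) = -z^2 + z + 1 has P(-1 - I) = -3*I ≠ 0, so no factor of (z + 1 + I) cancels.
Near z = -1 - I we can therefore write f(z) = g(z)/(z + 1 + I)^3 with g analytic at -1 - I and g(-1 - I) ≠ 0 (g is the numerator divided by the remaining denominator factors).

Hence z = -1 - I is a pole of order 3.

Final answer: 3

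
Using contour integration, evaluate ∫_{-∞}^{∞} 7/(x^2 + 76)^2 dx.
Let f(z) = 7/(z^2 + 76)^2. The denominator has no real zeros and deg Q - deg P = 4 ≥ 2, so the integral of f over the upper semicircle |z| = R tends to 0 as R → ∞. Closing the contour in the upper half-plane,
  ∫_{-∞}^{∞} f(x) dx = 2πi · Σ Res(f, z_k)  over the poles with Im z_k > 0.

Zeros of the denominator: z^2 + 76 = 0 gives z = ±2*sqrt(19)*I.
Upper half-plane: z = 2*sqrt(19)*I (a pole of order 2).

Write f(z) = g(z)/(z - 2*sqrt(19)*I)^2 with g(z) = 7/(z + 2*sqrt(19)*I)^2. For a double pole, Res(f, z₀) = g'(z₀):
  g'(z) = -14/(z + 2*sqrt(19)*I)^3
  Res(f, 2*sqrt(19)*I) = g'(2*sqrt(19)*I) = -7*sqrt(19)*I/11552

∫_{-∞}^{∞} f(x) dx = 2πi · (-7*sqrt(19)*I/11552) = 7*sqrt(19)*pi/5776

Final answer: 7*sqrt(19)*pi/5776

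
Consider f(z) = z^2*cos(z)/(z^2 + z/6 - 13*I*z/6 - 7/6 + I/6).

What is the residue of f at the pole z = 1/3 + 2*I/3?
Write f(z) = P(z)/Q(z) with P(z) = z^2*cos(z) and Q(z) = z^2 + z/6 - 13*I*z/6 - 7/6 + I/6.
The denominator factors as Q(z) = (z + 1/2 - 3*I/2)*(z - 1/3 - 2*I/3), so z = 1/3 + 2*I/3 is a simple zero of Q and P is analytic there; z = 1/3 + 2*I/3 is therefore a simple pole and
  Res(f, z₀) = P(z₀)/Q'(z₀).

Q'(z) = 2*z + 1/6 - 13*I/6, so Q'(1/3 + 2*I/3) = 5/6 - 5*I/6.
P(1/3 + 2*I/3) = (-1/3 + 4*I/9)*cos(1/3 + 2*I/3).

Res(f, 1/3 + 2*I/3) = ((-1/3 + 4*I/9)*cos(1/3 + 2*I/3))/(5/6 - 5*I/6) = (-7/15 + I/15)*cos(1/3 + 2*I/3)

Final answer: (-7/15 + I/15)*cos(1/3 + 2*I/3)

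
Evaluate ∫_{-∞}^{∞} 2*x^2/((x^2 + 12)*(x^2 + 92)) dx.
pi*(-sqrt(3) + sqrt(23))/20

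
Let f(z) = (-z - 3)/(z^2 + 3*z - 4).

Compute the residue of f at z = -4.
-1/5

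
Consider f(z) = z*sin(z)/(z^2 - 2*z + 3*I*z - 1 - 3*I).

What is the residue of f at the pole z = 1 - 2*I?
Write f(z) = P(z)/Q(z) with P(z) = z*sin(z) and Q(z) = z^2 - 2*z + 3*I*z - 1 - 3*I.
The denominator factors as Q(z) = (z - 1 + I)*(z - 1 + 2*I), so z = 1 - 2*I is a simple zero of Q and P is analytic there; z = 1 - 2*I is therefore a simple pole and
  Res(f, z₀) = P(z₀)/Q'(z₀).

Q'(z) = 2*z - 2 + 3*I, so Q'(1 - 2*I) = -I.
P(1 - 2*I) = (1 - 2*I)*sin(1 - 2*I).

Res(f, 1 - 2*I) = ((1 - 2*I)*sin(1 - 2*I))/(-I) = (2 + I)*sin(1 - 2*I)

Final answer: (2 + I)*sin(1 - 2*I)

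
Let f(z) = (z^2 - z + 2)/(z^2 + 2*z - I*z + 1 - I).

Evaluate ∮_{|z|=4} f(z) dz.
By the residue theorem, ∮_C f(z) dz = 2πi · (sum of the residues of f at the poles inside |z| = 4).

The denominator factors as (z + 1 - I)*(z + 1), so the singularities of f are simple poles at z = -1 + I, z = -1.
  |-1 + I|² = 2 < 16 = 4², so this pole is inside the contour.
  |-1|² = 1 < 16 = 4², so this pole is inside the contour.

With P(z) = z^2 - z + 2 and Q(z) = z^2 + 2*z - I*z + 1 - I, each pole is simple, so Res(f, z₀) = P(z₀)/Q'(z₀) with Q'(z) = 2*z + 2 - I.
  Res(f, -1 + I) = P(-1 + I)/Q'(-1 + I) = (3 - 3*I)/(I) = -3 - 3*I
  Res(f, -1) = P(-1)/Q'(-1) = (4)/(-I) = 4*I

Sum of residues inside C: -3 + I
∮_C f(z) dz = 2πi · (-3 + I) = pi*(-2 - 6*I)

Final answer: pi*(-2 - 6*I)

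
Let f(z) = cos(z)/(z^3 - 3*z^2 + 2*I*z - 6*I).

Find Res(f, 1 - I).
Write f(z) = P(z)/Q(z) with P(z) = cos(z) and Q(z) = z^3 - 3*z^2 + 2*I*z - 6*I.
The denominator factors as Q(z) = (z - 3)*(z - 1 + I)*(z + 1 - I), so z = 1 - I is a simple zero of Q and P is analytic there; z = 1 - I is therefore a simple pole and
  Res(f, z₀) = P(z₀)/Q'(z₀).

Q'(z) = 3*z^2 - 6*z + 2*I, so Q'(1 - I) = -6 + 2*I.
P(1 - I) = cos(1 - I).

Res(f, 1 - I) = (cos(1 - I))/(-6 + 2*I) = (-3/20 - I/20)*cos(1 - I)

Final answer: (-3/20 - I/20)*cos(1 - I)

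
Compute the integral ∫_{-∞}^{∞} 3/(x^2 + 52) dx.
Let f(z) = 3/(z^2 + 52). The denominator has no real zeros and deg Q - deg P = 2 ≥ 2, so the integral of f over the upper semicircle |z| = R tends to 0 as R → ∞. Closing the contour in the upper half-plane,
  ∫_{-∞}^{∞} f(x) dx = 2πi · Σ Res(f, z_k)  over the poles with Im z_k > 0.

Zeros of the denominator: z^2 + 52 = 0 gives z = ±2*sqrt(13)*I.
Upper half-plane: z = 2*sqrt(13)*I (simple).

Each pole is a simple zero of Q(z) = z^2 + 52, so Res(f, z₀) = P(z₀)/Q'(z₀) with P(z) = 3, Q'(z) = 2*z:
  Res(f, 2*sqrt(13)*I) = (3)/(4*sqrt(13)*I) = -3*sqrt(13)*I/52

∫_{-∞}^{∞} f(x) dx = 2πi · (-3*sqrt(13)*I/52) = 3*sqrt(13)*pi/26

Final answer: 3*sqrt(13)*pi/26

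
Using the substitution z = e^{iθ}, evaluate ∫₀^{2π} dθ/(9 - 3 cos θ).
Call the integral J. The integrand is 2π-periodic and we integrate over a full period, so shifting θ does not change the value (θ → θ + π flips the sign of the trig term). Hence
  J = ∫₀^{2π} dθ/(9 + 3 cos θ).
Put z = e^{iθ}: then cos θ = (z + 1/z)/2, dθ = dz/(iz), and z runs once counterclockwise around |z| = 1:
  J = ∮_{|z|=1} 1/(9 + 3*(z + 1/z)/2) · dz/(iz) = (2/i) ∮_{|z|=1} dz/(3*z^2 + 18*z + 3).
The roots of 3*z^2 + 18*z + 3 are z = (-9 ± sqrt(9^2 - 3^2))/3, with sqrt(72) = 6*sqrt(2); their product is 1, so only z₊ = -3 + 2*sqrt(2) lies inside the unit circle (z₋ = -3 - 2*sqrt(2) lies outside).
z₊ is a simple zero of q(z) = 3*z^2 + 18*z + 3, so Res(1/q, z₊) = 1/q'(z₊) with q'(z) = 6*z + 18; and q'(z₊) = 3*(z₊ - z₋) = 12*sqrt(2).
Therefore J = (2/i) · 2πi · 1/(12*sqrt(2)) = 2*pi/(6*sqrt(2)) = sqrt(2)*pi/6

Final answer: sqrt(2)*pi/6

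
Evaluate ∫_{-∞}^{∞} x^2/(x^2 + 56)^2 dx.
sqrt(14)*pi/56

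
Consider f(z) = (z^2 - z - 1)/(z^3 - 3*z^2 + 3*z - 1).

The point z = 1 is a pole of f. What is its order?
3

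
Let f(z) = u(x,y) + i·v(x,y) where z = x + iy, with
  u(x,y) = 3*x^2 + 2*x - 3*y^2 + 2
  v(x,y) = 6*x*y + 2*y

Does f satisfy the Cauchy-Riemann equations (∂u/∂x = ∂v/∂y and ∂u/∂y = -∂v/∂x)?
∂u/∂x = 6*x + 2
∂v/∂y = 6*x + 2
∂u/∂y = -6*y
∂v/∂x = 6*y
∂u/∂x = ∂v/∂y and ∂u/∂y = -∂v/∂x hold identically; f is analytic.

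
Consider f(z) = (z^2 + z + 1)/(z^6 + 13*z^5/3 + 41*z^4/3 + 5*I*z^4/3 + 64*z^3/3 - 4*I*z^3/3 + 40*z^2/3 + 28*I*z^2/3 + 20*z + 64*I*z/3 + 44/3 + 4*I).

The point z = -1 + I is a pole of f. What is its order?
Factor the denominator:
  z^6 + 13*z^5/3 + 41*z^4/3 + 5*I*z^4/3 + 64*z^3/3 - 4*I*z^3/3 + 40*z^2/3 + 28*I*z^2/3 + 20*z + 64*I*z/3 + 44/3 + 4*I = (z + 1 - I)^4*(z - 2/3 + I)*(z + 1 + 3*I)

The numerator P(z) = z^2 + z + 1 has P(-1 + I) = -I ≠ 0, so no factor of (z + 1 - I) cancels.
Near z = -1 + I we can therefore write f(z) = g(z)/(z + 1 - I)^4 with g analytic at -1 + I and g(-1 + I) ≠ 0 (g is the numerator divided by the remaining denominator factors).

Hence z = -1 + I is a pole of order 4.

Final answer: 4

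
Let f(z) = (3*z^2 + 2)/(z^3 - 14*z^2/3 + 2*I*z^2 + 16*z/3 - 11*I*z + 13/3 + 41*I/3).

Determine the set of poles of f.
The singularities of f are the zeros of the denominator. Factoring,
  z^3 - 14*z^2/3 + 2*I*z^2 + 16*z/3 - 11*I*z + 13/3 + 41*I/3 = (z - 3 - I)*(z - 2 + I)*(z + 1/3 + 2*I)
so the candidates are z = 3 + I, z = 2 - I, z = -1/3 - 2*I.

Check the numerator P(z) = 3*z^2 + 2 at each one:
  P(3 + I) = 26 + 18*I ≠ 0, so z = 3 + I is a (simple) pole.
  P(2 - I) = 11 - 12*I ≠ 0, so z = 2 - I is a (simple) pole.
  P(-1/3 - 2*I) = -29/3 + 4*I ≠ 0, so z = -1/3 - 2*I is a (simple) pole.

Poles of f: {-1/3 - 2*I, 2 - I, 3 + I}

Final answer: {-1/3 - 2*I, 2 - I, 3 + I}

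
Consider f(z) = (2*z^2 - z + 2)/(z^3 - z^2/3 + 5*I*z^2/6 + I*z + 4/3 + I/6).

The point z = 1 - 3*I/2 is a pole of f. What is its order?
Factor the denominator:
  z^3 - z^2/3 + 5*I*z^2/6 + I*z + 4/3 + I/6 = (z - 1 + 3*I/2)*(z - 1/3 - 2*I/3)*(z + 1)

The numerator P(z) = 2*z^2 - z + 2 has P(1 - 3*I/2) = -3/2 - 9*I/2 ≠ 0, so no factor of (z - 1 + 3*I/2) cancels.
Near z = 1 - 3*I/2 we can therefore write f(z) = g(z)/(z - 1 + 3*I/2) with g analytic at 1 - 3*I/2 and g(1 - 3*I/2) ≠ 0 (g is the numerator divided by the remaining denominator factors).

Hence z = 1 - 3*I/2 is a pole of order 1.

Final answer: 1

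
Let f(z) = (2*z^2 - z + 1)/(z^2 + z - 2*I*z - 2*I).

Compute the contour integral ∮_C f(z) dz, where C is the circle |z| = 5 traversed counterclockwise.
By the residue theorem, ∮_C f(z) dz = 2πi · (sum of the residues of f at the poles inside |z| = 5).

The denominator factors as (z - 2*I)*(z + 1), so the singularities of f are simple poles at z = 2*I, z = -1.
  |2*I|² = 4 < 25 = 5², so this pole is inside the contour.
  |-1|² = 1 < 25 = 5², so this pole is inside the contour.

With P(z) = 2*z^2 - z + 1 and Q(z) = z^2 + z - 2*I*z - 2*I, each pole is simple, so Res(f, z₀) = P(z₀)/Q'(z₀) with Q'(z) = 2*z + 1 - 2*I.
  Res(f, 2*I) = P(2*I)/Q'(2*I) = (-7 - 2*I)/(1 + 2*I) = -11/5 + 12*I/5
  Res(f, -1) = P(-1)/Q'(-1) = (4)/(-1 - 2*I) = -4/5 + 8*I/5

Sum of residues inside C: -3 + 4*I
∮_C f(z) dz = 2πi · (-3 + 4*I) = pi*(-8 - 6*I)

Final answer: pi*(-8 - 6*I)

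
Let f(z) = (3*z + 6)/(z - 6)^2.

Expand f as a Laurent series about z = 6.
Put w = z - (6), i.e. z = w + 6. The denominator is w^2, so it suffices to rewrite the numerator in powers of w.

P(z) = 3*z + 6
P(w + 6) = 24 + 3*w

Dividing each term by w^2:
  f = 24/w^2 + 3/w

Substituting back w = z - 6:
  f(z) = 24/(z - 6)^2 + 3/(z - 6)

The series is finite because the numerator is a polynomial; the negative powers form the principal part, and the coefficient of 1/(z - 6) gives Res(f, 6) = 3.

Final answer: 24/(z - 6)^2 + 3/(z - 6)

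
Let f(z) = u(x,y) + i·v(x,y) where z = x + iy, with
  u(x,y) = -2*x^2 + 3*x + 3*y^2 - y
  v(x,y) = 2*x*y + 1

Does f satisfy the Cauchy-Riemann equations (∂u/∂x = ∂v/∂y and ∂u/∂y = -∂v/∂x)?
∂u/∂x = 3 - 4*x
∂v/∂y = 2*x
∂u/∂y = 6*y - 1
∂v/∂x = 2*y
∂u/∂x ≠ ∂v/∂y and ∂u/∂y ≠ -∂v/∂x; the Cauchy-Riemann equations are not satisfied, so f is not analytic.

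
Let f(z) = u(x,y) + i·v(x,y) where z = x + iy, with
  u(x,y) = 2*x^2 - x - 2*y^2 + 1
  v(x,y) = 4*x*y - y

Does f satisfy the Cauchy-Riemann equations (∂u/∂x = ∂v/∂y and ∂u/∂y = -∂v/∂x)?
∂u/∂x = 4*x - 1
∂v/∂y = 4*x - 1
∂u/∂y = -4*y
∂v/∂x = 4*y
∂u/∂x = ∂v/∂y and ∂u/∂y = -∂v/∂x hold identically; f is analytic.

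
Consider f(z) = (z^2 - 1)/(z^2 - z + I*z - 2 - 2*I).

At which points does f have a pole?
The singularities of f are the zeros of the denominator. Factoring,
  z^2 - z + I*z - 2 - 2*I = (z + 1 + I)*(z - 2)
so the candidates are z = -1 - I, z = 2.

Check the numerator P(z) = z^2 - 1 at each one:
  P(-1 - I) = -1 + 2*I ≠ 0, so z = -1 - I is a (simple) pole.
  P(2) = 3 ≠ 0, so z = 2 is a (simple) pole.

Poles of f: {-1 - I, 2}

Final answer: {-1 - I, 2}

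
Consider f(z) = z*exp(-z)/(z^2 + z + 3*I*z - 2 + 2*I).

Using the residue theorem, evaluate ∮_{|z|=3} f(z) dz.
-2*pi*exp(1 + I) + pi*(2 + 2*I)*exp(2*I)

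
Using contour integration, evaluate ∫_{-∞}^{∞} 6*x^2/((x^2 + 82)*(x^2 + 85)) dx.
Let f(z) = 6*z^2/((z^2 + 82)*(z^2 + 85)). The denominator has no real zeros and deg Q - deg P = 2 ≥ 2, so the integral of f over the upper semicircle |z| = R tends to 0 as R → ∞. Closing the contour in the upper half-plane,
  ∫_{-∞}^{∞} f(x) dx = 2πi · Σ Res(f, z_k)  over the poles with Im z_k > 0.

Zeros of the denominator: z^2 + 82 = 0 gives z = ±sqrt(82)*I; z^2 + 85 = 0 gives z = ±sqrt(85)*I.
Upper half-plane: z = sqrt(82)*I, z = sqrt(85)*I (simple).

Each pole is a simple zero of Q(z) = z^4 + 167*z^2 + 6970, so Res(f, z₀) = P(z₀)/Q'(z₀) with P(z) = 6*z^2, Q'(z) = 4*z^3 + 334*z:
  Res(f, sqrt(82)*I) = (-492)/(6*sqrt(82)*I) = sqrt(82)*I
  Res(f, sqrt(85)*I) = (-510)/(-6*sqrt(85)*I) = -sqrt(85)*I

Sum of residues: I*(-sqrt(85) + sqrt(82))
∫_{-∞}^{∞} f(x) dx = 2πi · (I*(-sqrt(85) + sqrt(82))) = 2*pi*(-sqrt(82) + sqrt(85))

Final answer: 2*pi*(-sqrt(82) + sqrt(85))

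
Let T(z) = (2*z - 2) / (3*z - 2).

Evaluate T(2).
Substitute z = 2:
  numerator:   2*(2) - 2 = 2
  denominator: 3*(2) - 2 = 4
T(2) = (2)/(4) = 1/2

Final answer: 1/2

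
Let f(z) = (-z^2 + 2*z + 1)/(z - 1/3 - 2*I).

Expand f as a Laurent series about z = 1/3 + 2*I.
Put w = z - (1/3 + 2*I), i.e. z = w + 1/3 + 2*I. The denominator is w, so it suffices to rewrite the numerator in powers of w.

P(z) = -z^2 + 2*z + 1
P(w + 1/3 + 2*I) = 50/9 + 8*I/3 + (4/3 - 4*I)*w - w^2

Dividing each term by w:
  f = (50/9 + 8*I/3)/w + 4/3 - 4*I - w

Substituting back w = z - 1/3 - 2*I:
  f(z) = (50/9 + 8*I/3)/(z - 1/3 - 2*I) + 4/3 - 4*I - (z - 1/3 - 2*I)

The series is finite because the numerator is a polynomial; the negative powers form the principal part, and the coefficient of 1/(z - 1/3 - 2*I) gives Res(f, 1/3 + 2*I) = 50/9 + 8*I/3.

Final answer: (50/9 + 8*I/3)/(z - 1/3 - 2*I) + 4/3 - 4*I - (z - 1/3 - 2*I)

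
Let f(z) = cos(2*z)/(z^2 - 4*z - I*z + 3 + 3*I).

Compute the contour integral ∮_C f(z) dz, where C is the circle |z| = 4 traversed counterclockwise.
By the residue theorem, ∮_C f(z) dz = 2πi · (sum of the residues of f at the poles inside |z| = 4).

The denominator factors as (z - 1 - I)*(z - 3), so the singularities of f are simple poles at z = 1 + I, z = 3.
  |1 + I|² = 2 < 16 = 4², so this pole is inside the contour.
  |3|² = 9 < 16 = 4², so this pole is inside the contour.

With P(z) = cos(2*z) and Q(z) = z^2 - 4*z - I*z + 3 + 3*I, each pole is simple, so Res(f, z₀) = P(z₀)/Q'(z₀) with Q'(z) = 2*z - 4 - I.
  Res(f, 1 + I) = P(1 + I)/Q'(1 + I) = (cos(2 + 2*I))/(-2 + I) = (-2/5 - I/5)*cos(2 + 2*I)
  Res(f, 3) = P(3)/Q'(3) = (cos(6))/(2 - I) = (2/5 + I/5)*cos(6)

Sum of residues inside C: (2/5 + I/5)*cos(6) + (-2/5 - I/5)*cos(2 + 2*I)
∮_C f(z) dz = 2πi · ((2/5 + I/5)*cos(6) + (-2/5 - I/5)*cos(2 + 2*I)) = pi*(2/5 - 4*I/5)*cos(2 + 2*I) + pi*(-2/5 + 4*I/5)*cos(6)

Final answer: pi*(2/5 - 4*I/5)*cos(2 + 2*I) + pi*(-2/5 + 4*I/5)*cos(6)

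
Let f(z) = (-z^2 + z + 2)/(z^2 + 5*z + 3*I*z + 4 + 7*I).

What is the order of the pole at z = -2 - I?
1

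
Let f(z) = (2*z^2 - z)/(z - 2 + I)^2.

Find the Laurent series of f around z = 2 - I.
Put w = z - (2 - I), i.e. z = w + 2 - I. The denominator is w^2, so it suffices to rewrite the numerator in powers of w.

P(z) = 2*z^2 - z
P(w + 2 - I) = 4 - 7*I + (7 - 4*I)*w + 2*w^2

Dividing each term by w^2:
  f = (4 - 7*I)/w^2 + (7 - 4*I)/w + 2

Substituting back w = z - 2 + I:
  f(z) = (4 - 7*I)/(z - 2 + I)^2 + (7 - 4*I)/(z - 2 + I) + 2

The series is finite because the numerator is a polynomial; the negative powers form the principal part, and the coefficient of 1/(z - 2 + I) gives Res(f, 2 - I) = 7 - 4*I.

Final answer: (4 - 7*I)/(z - 2 + I)^2 + (7 - 4*I)/(z - 2 + I) + 2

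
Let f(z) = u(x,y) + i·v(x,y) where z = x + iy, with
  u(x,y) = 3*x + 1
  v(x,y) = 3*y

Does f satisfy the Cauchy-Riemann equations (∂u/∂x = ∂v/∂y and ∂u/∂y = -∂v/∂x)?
∂u/∂x = 3
∂v/∂y = 3
∂u/∂y = 0
∂v/∂x = 0
∂u/∂x = ∂v/∂y and ∂u/∂y = -∂v/∂x hold identically; f is analytic.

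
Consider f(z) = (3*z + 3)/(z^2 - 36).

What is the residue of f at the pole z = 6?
Write f(z) = P(z)/Q(z) with P(z) = 3*z + 3 and Q(z) = z^2 - 36.
The denominator factors as Q(z) = (z + 6)*(z - 6), so z = 6 is a simple zero of Q and P is analytic there; z = 6 is therefore a simple pole and
  Res(f, z₀) = P(z₀)/Q'(z₀).

Q'(z) = 2*z, so Q'(6) = 12.
P(6) = 21.

Res(f, 6) = (21)/(12) = 7/4

Final answer: 7/4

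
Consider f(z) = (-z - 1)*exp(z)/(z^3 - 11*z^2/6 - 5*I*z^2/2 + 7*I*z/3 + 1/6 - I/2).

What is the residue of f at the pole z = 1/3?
Write f(z) = P(z)/Q(z) with P(z) = (-z - 1)*exp(z) and Q(z) = z^3 - 11*z^2/6 - 5*I*z^2/2 + 7*I*z/3 + 1/6 - I/2.
The denominator factors as Q(z) = (z - 1/3)*(z - 1/2 - I/2)*(z - 1 - 2*I), so z = 1/3 is a simple zero of Q and P is analytic there; z = 1/3 is therefore a simple pole and
  Res(f, z₀) = P(z₀)/Q'(z₀).

Q'(z) = 3*z^2 - 11*z/3 - 5*I*z + 7*I/3, so Q'(1/3) = -8/9 + 2*I/3.
P(1/3) = -4*exp(1/3)/3.

Res(f, 1/3) = (-4*exp(1/3)/3)/(-8/9 + 2*I/3) = (24/25 + 18*I/25)*exp(1/3)

Final answer: (24/25 + 18*I/25)*exp(1/3)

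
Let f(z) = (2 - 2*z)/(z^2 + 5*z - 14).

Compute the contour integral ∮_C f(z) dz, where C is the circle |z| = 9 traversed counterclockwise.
-4*I*pi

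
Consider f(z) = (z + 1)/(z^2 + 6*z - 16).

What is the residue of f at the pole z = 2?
Write f(z) = P(z)/Q(z) with P(z) = z + 1 and Q(z) = z^2 + 6*z - 16.
The denominator factors as Q(z) = (z + 8)*(z - 2), so z = 2 is a simple zero of Q and P is analytic there; z = 2 is therefore a simple pole and
  Res(f, z₀) = P(z₀)/Q'(z₀).

Q'(z) = 2*z + 6, so Q'(2) = 10.
P(2) = 3.

Res(f, 2) = (3)/(10) = 3/10

Final answer: 3/10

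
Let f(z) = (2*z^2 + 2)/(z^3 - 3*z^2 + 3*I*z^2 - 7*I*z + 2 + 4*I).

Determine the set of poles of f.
The singularities of f are the zeros of the denominator. Factoring,
  z^3 - 3*z^2 + 3*I*z^2 - 7*I*z + 2 + 4*I = (z - 2 + I)*(z + 2*I)*(z - 1)
so the candidates are z = 2 - I, z = -2*I, z = 1.

Check the numerator P(z) = 2*z^2 + 2 at each one:
  P(2 - I) = 8 - 8*I ≠ 0, so z = 2 - I is a (simple) pole.
  P(-2*I) = -6 ≠ 0, so z = -2*I is a (simple) pole.
  P(1) = 4 ≠ 0, so z = 1 is a (simple) pole.

Poles of f: {-2*I, 1, 2 - I}

Final answer: {-2*I, 1, 2 - I}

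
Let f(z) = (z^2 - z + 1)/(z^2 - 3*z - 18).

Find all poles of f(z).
The singularities of f are the zeros of the denominator. Factoring,
  z^2 - 3*z - 18 = (z - 6)*(z + 3)
so the candidates are z = 6, z = -3.

Check the numerator P(z) = z^2 - z + 1 at each one:
  P(6) = 31 ≠ 0, so z = 6 is a (simple) pole.
  P(-3) = 13 ≠ 0, so z = -3 is a (simple) pole.

Poles of f: {-3, 6}

Final answer: {-3, 6}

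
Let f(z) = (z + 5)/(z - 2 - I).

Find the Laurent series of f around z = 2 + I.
Put w = z - (2 + I), i.e. z = w + 2 + I. The denominator is w, so it suffices to rewrite the numerator in powers of w.

P(z) = z + 5
P(w + 2 + I) = 7 + I + w

Dividing each term by w:
  f = (7 + I)/w + 1

Substituting back w = z - 2 - I:
  f(z) = (7 + I)/(z - 2 - I) + 1

The series is finite because the numerator is a polynomial; the negative powers form the principal part, and the coefficient of 1/(z - 2 - I) gives Res(f, 2 + I) = 7 + I.

Final answer: (7 + I)/(z - 2 - I) + 1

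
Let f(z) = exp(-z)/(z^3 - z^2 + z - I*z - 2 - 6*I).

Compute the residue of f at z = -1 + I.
(1/30 + I/10)*exp(1 - I)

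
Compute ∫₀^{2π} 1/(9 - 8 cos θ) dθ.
Call the integral J. The integrand is 2π-periodic and we integrate over a full period, so shifting θ does not change the value (θ → θ + π flips the sign of the trig term). Hence
  J = ∫₀^{2π} dθ/(9 + 8 cos θ).
Put z = e^{iθ}: then cos θ = (z + 1/z)/2, dθ = dz/(iz), and z runs once counterclockwise around |z| = 1:
  J = ∮_{|z|=1} 1/(9 + 8*(z + 1/z)/2) · dz/(iz) = (2/i) ∮_{|z|=1} dz/(8*z^2 + 18*z + 8).
The roots of 8*z^2 + 18*z + 8 are z = (-9 ± sqrt(9^2 - 8^2))/8, with sqrt(17) = sqrt(17); their product is 1, so only z₊ = -9/8 + sqrt(17)/8 lies inside the unit circle (z₋ = -9/8 - sqrt(17)/8 lies outside).
z₊ is a simple zero of q(z) = 8*z^2 + 18*z + 8, so Res(1/q, z₊) = 1/q'(z₊) with q'(z) = 16*z + 18; and q'(z₊) = 8*(z₊ - z₋) = 2*sqrt(17).
Therefore J = (2/i) · 2πi · 1/(2*sqrt(17)) = 2*pi/(sqrt(17)) = 2*sqrt(17)*pi/17

Final answer: 2*sqrt(17)*pi/17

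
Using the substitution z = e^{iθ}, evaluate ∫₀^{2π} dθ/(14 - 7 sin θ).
Call the integral J. The integrand is 2π-periodic and we integrate over a full period, so shifting θ does not change the value (θ → θ + π/2 turns sin θ into cos θ; θ → θ + π flips the sign of the trig term). Hence
  J = ∫₀^{2π} dθ/(14 + 7 cos θ).
Put z = e^{iθ}: then cos θ = (z + 1/z)/2, dθ = dz/(iz), and z runs once counterclockwise around |z| = 1:
  J = ∮_{|z|=1} 1/(14 + 7*(z + 1/z)/2) · dz/(iz) = (2/i) ∮_{|z|=1} dz/(7*z^2 + 28*z + 7).
The roots of 7*z^2 + 28*z + 7 are z = (-14 ± sqrt(14^2 - 7^2))/7, with sqrt(147) = 7*sqrt(3); their product is 1, so only z₊ = -2 + sqrt(3) lies inside the unit circle (z₋ = -2 - sqrt(3) lies outside).
z₊ is a simple zero of q(z) = 7*z^2 + 28*z + 7, so Res(1/q, z₊) = 1/q'(z₊) with q'(z) = 14*z + 28; and q'(z₊) = 7*(z₊ - z₋) = 14*sqrt(3).
Therefore J = (2/i) · 2πi · 1/(14*sqrt(3)) = 2*pi/(7*sqrt(3)) = 2*sqrt(3)*pi/21

Final answer: 2*sqrt(3)*pi/21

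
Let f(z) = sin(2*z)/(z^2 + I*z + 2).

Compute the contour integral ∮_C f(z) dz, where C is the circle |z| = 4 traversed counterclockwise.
By the residue theorem, ∮_C f(z) dz = 2πi · (sum of the residues of f at the poles inside |z| = 4).

The denominator factors as (z + 2*I)*(z - I), so the singularities of f are simple poles at z = -2*I, z = I.
  |-2*I|² = 4 < 16 = 4², so this pole is inside the contour.
  |I|² = 1 < 16 = 4², so this pole is inside the contour.

With P(z) = sin(2*z) and Q(z) = z^2 + I*z + 2, each pole is simple, so Res(f, z₀) = P(z₀)/Q'(z₀) with Q'(z) = 2*z + I.
  Res(f, -2*I) = P(-2*I)/Q'(-2*I) = (-I*sinh(4))/(-3*I) = sinh(4)/3
  Res(f, I) = P(I)/Q'(I) = (I*sinh(2))/(3*I) = sinh(2)/3

Sum of residues inside C: sinh(2)/3 + sinh(4)/3
∮_C f(z) dz = 2πi · (sinh(2)/3 + sinh(4)/3) = 2*I*pi*sinh(2)/3 + 2*I*pi*sinh(4)/3

Final answer: 2*I*pi*sinh(2)/3 + 2*I*pi*sinh(4)/3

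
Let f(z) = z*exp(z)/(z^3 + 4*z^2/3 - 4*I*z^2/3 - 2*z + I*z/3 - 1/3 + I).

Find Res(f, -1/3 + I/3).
Write f(z) = P(z)/Q(z) with P(z) = z*exp(z) and Q(z) = z^3 + 4*z^2/3 - 4*I*z^2/3 - 2*z + I*z/3 - 1/3 + I.
The denominator factors as Q(z) = (z - 1)*(z + 2 - I)*(z + 1/3 - I/3), so z = -1/3 + I/3 is a simple zero of Q and P is analytic there; z = -1/3 + I/3 is therefore a simple pole and
  Res(f, z₀) = P(z₀)/Q'(z₀).

Q'(z) = 3*z^2 + 8*z/3 - 8*I*z/3 - 2 + I/3, so Q'(-1/3 + I/3) = -2 + 13*I/9.
P(-1/3 + I/3) = (-1/3 + I/3)*exp(-1/3 + I/3).

Res(f, -1/3 + I/3) = ((-1/3 + I/3)*exp(-1/3 + I/3))/(-2 + 13*I/9) = (93/493 - 15*I/493)*exp(-1/3 + I/3)

Final answer: (93/493 - 15*I/493)*exp(-1/3 + I/3)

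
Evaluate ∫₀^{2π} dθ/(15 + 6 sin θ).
2*sqrt(21)*pi/63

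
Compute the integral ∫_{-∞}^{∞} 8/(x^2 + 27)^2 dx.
Let f(z) = 8/(z^2 + 27)^2. The denominator has no real zeros and deg Q - deg P = 4 ≥ 2, so the integral of f over the upper semicircle |z| = R tends to 0 as R → ∞. Closing the contour in the upper half-plane,
  ∫_{-∞}^{∞} f(x) dx = 2πi · Σ Res(f, z_k)  over the poles with Im z_k > 0.

Zeros of the denominator: z^2 + 27 = 0 gives z = ±3*sqrt(3)*I.
Upper half-plane: z = 3*sqrt(3)*I (a pole of order 2).

Write f(z) = g(z)/(z - 3*sqrt(3)*I)^2 with g(z) = 8/(z + 3*sqrt(3)*I)^2. For a double pole, Res(f, z₀) = g'(z₀):
  g'(z) = -16/(z + 3*sqrt(3)*I)^3
  Res(f, 3*sqrt(3)*I) = g'(3*sqrt(3)*I) = -2*sqrt(3)*I/243

∫_{-∞}^{∞} f(x) dx = 2πi · (-2*sqrt(3)*I/243) = 4*sqrt(3)*pi/243

Final answer: 4*sqrt(3)*pi/243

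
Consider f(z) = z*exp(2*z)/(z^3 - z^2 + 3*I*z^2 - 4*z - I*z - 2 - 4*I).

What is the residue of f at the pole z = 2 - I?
Write f(z) = P(z)/Q(z) with P(z) = z*exp(2*z) and Q(z) = z^3 - z^2 + 3*I*z^2 - 4*z - I*z - 2 - 4*I.
The denominator factors as Q(z) = (z + 2*I)*(z + 1)*(z - 2 + I), so z = 2 - I is a simple zero of Q and P is analytic there; z = 2 - I is therefore a simple pole and
  Res(f, z₀) = P(z₀)/Q'(z₀).

Q'(z) = 3*z^2 - 2*z + 6*I*z - 4 - I, so Q'(2 - I) = 7 + I.
P(2 - I) = (2 - I)*exp(4 - 2*I).

Res(f, 2 - I) = ((2 - I)*exp(4 - 2*I))/(7 + I) = (13/50 - 9*I/50)*exp(4 - 2*I)

Final answer: (13/50 - 9*I/50)*exp(4 - 2*I)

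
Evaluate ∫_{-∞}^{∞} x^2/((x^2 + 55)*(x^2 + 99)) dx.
Let f(z) = z^2/((z^2 + 55)*(z^2 + 99)). The denominator has no real zeros and deg Q - deg P = 2 ≥ 2, so the integral of f over the upper semicircle |z| = R tends to 0 as R → ∞. Closing the contour in the upper half-plane,
  ∫_{-∞}^{∞} f(x) dx = 2πi · Σ Res(f, z_k)  over the poles with Im z_k > 0.

Zeros of the denominator: z^2 + 55 = 0 gives z = ±sqrt(55)*I; z^2 + 99 = 0 gives z = ±3*sqrt(11)*I.
Upper half-plane: z = 3*sqrt(11)*I, z = sqrt(55)*I (simple).

Each pole is a simple zero of Q(z) = z^4 + 154*z^2 + 5445, so Res(f, z₀) = P(z₀)/Q'(z₀) with P(z) = z^2, Q'(z) = 4*z^3 + 308*z:
  Res(f, 3*sqrt(11)*I) = (-99)/(-264*sqrt(11)*I) = -3*sqrt(11)*I/88
  Res(f, sqrt(55)*I) = (-55)/(88*sqrt(55)*I) = sqrt(55)*I/88

Sum of residues: I*(-3*sqrt(11) + sqrt(55))/88
∫_{-∞}^{∞} f(x) dx = 2πi · (I*(-3*sqrt(11) + sqrt(55))/88) = pi*(-sqrt(55) + 3*sqrt(11))/44

Final answer: pi*(-sqrt(55) + 3*sqrt(11))/44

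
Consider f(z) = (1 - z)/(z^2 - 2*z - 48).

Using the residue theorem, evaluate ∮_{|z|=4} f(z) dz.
0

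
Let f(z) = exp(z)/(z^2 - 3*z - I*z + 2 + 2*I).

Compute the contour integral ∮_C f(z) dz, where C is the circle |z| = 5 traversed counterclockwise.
pi*(1 - I)*exp(1 + I) + pi*(-1 + I)*exp(2)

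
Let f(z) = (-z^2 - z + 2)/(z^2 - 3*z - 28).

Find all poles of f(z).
The singularities of f are the zeros of the denominator. Factoring,
  z^2 - 3*z - 28 = (z + 4)*(z - 7)
so the candidates are z = -4, z = 7.

Check the numerator P(z) = -z^2 - z + 2 at each one:
  P(-4) = -10 ≠ 0, so z = -4 is a (simple) pole.
  P(7) = -54 ≠ 0, so z = 7 is a (simple) pole.

Poles of f: {-4, 7}

Final answer: {-4, 7}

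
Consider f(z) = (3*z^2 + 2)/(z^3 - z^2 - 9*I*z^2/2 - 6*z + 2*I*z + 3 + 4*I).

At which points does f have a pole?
The singularities of f are the zeros of the denominator. Factoring,
  z^3 - z^2 - 9*I*z^2/2 - 6*z + 2*I*z + 3 + 4*I = (z - 1 - 3*I)*(z + 1 - I)*(z - 1 - I/2)
so the candidates are z = 1 + 3*I, z = -1 + I, z = 1 + I/2.

Check the numerator P(z) = 3*z^2 + 2 at each one:
  P(1 + 3*I) = -22 + 18*I ≠ 0, so z = 1 + 3*I is a (simple) pole.
  P(-1 + I) = 2 - 6*I ≠ 0, so z = -1 + I is a (simple) pole.
  P(1 + I/2) = 17/4 + 3*I ≠ 0, so z = 1 + I/2 is a (simple) pole.

Poles of f: {-1 + I, 1 + I/2, 1 + 3*I}

Final answer: {-1 + I, 1 + I/2, 1 + 3*I}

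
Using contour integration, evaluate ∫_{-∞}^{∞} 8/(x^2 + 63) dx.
Let f(z) = 8/(z^2 + 63). The denominator has no real zeros and deg Q - deg P = 2 ≥ 2, so the integral of f over the upper semicircle |z| = R tends to 0 as R → ∞. Closing the contour in the upper half-plane,
  ∫_{-∞}^{∞} f(x) dx = 2πi · Σ Res(f, z_k)  over the poles with Im z_k > 0.

Zeros of the denominator: z^2 + 63 = 0 gives z = ±3*sqrt(7)*I.
Upper half-plane: z = 3*sqrt(7)*I (simple).

Each pole is a simple zero of Q(z) = z^2 + 63, so Res(f, z₀) = P(z₀)/Q'(z₀) with P(z) = 8, Q'(z) = 2*z:
  Res(f, 3*sqrt(7)*I) = (8)/(6*sqrt(7)*I) = -4*sqrt(7)*I/21

∫_{-∞}^{∞} f(x) dx = 2πi · (-4*sqrt(7)*I/21) = 8*sqrt(7)*pi/21

Final answer: 8*sqrt(7)*pi/21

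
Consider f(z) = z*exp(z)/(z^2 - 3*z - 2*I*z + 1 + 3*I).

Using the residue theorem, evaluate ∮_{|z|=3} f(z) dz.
pi*(2 - 2*I)*exp(1 + I) + pi*(-2 + 4*I)*exp(2 + I)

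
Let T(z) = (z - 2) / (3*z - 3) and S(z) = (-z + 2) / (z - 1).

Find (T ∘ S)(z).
(3*z - 4)/(6*z - 9)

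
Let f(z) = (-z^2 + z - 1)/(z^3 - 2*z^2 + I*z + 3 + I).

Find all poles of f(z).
The singularities of f are the zeros of the denominator. Factoring,
  z^3 - 2*z^2 + I*z + 3 + I = (z + 1)*(z - 1 - I)*(z - 2 + I)
so the candidates are z = -1, z = 1 + I, z = 2 - I.

Check the numerator P(z) = -z^2 + z - 1 at each one:
  P(-1) = -3 ≠ 0, so z = -1 is a (simple) pole.
  P(1 + I) = -I ≠ 0, so z = 1 + I is a (simple) pole.
  P(2 - I) = -2 + 3*I ≠ 0, so z = 2 - I is a (simple) pole.

Poles of f: {-1, 1 + I, 2 - I}

Final answer: {-1, 1 + I, 2 - I}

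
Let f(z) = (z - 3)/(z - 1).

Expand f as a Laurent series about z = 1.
-2/(z - 1) + 1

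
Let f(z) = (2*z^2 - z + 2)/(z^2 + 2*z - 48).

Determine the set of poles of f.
The singularities of f are the zeros of the denominator. Factoring,
  z^2 + 2*z - 48 = (z + 8)*(z - 6)
so the candidates are z = -8, z = 6.

Check the numerator P(z) = 2*z^2 - z + 2 at each one:
  P(-8) = 138 ≠ 0, so z = -8 is a (simple) pole.
  P(6) = 68 ≠ 0, so z = 6 is a (simple) pole.

Poles of f: {-8, 6}

Final answer: {-8, 6}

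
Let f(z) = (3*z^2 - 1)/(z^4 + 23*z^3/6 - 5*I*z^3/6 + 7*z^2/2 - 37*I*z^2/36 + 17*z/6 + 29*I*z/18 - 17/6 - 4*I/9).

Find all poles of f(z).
{-3 + I/3, -1 + 3*I/2, -1/3 - I, 1/2}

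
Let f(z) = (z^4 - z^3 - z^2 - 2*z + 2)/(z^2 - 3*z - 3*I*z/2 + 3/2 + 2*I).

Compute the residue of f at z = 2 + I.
-42/5 + 56*I/5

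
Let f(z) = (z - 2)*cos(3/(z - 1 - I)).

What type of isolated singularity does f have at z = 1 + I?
essential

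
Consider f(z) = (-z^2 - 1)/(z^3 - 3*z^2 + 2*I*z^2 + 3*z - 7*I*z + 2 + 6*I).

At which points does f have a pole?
The singularities of f are the zeros of the denominator. Factoring,
  z^3 - 3*z^2 + 2*I*z^2 + 3*z - 7*I*z + 2 + 6*I = (z + 2*I)*(z - 1 + I)*(z - 2 - I)
so the candidates are z = -2*I, z = 1 - I, z = 2 + I.

Check the numerator P(z) = -z^2 - 1 at each one:
  P(-2*I) = 3 ≠ 0, so z = -2*I is a (simple) pole.
  P(1 - I) = -1 + 2*I ≠ 0, so z = 1 - I is a (simple) pole.
  P(2 + I) = -4 - 4*I ≠ 0, so z = 2 + I is a (simple) pole.

Poles of f: {-2*I, 1 - I, 2 + I}

Final answer: {-2*I, 1 - I, 2 + I}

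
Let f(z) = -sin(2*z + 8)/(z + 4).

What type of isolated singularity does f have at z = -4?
Let u = z + 4. The argument of sin is 2*z + 8 = 2u, so
  f = -sin(2u)/u = -((2u) - (2u)^3/6 + ...)/u = -2 + (4/3)*u^2 - ...
The Laurent expansion about u = 0 has no negative powers; equivalently lim_{z→-4} f(z) = -2 exists and is finite.
So the singularity is removable.

Final answer: removable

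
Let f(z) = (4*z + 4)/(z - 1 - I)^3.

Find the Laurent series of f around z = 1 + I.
Put w = z - (1 + I), i.e. z = w + 1 + I. The denominator is w^3, so it suffices to rewrite the numerator in powers of w.

P(z) = 4*z + 4
P(w + 1 + I) = 8 + 4*I + 4*w

Dividing each term by w^3:
  f = (8 + 4*I)/w^3 + 4/w^2

Substituting back w = z - 1 - I:
  f(z) = (8 + 4*I)/(z - 1 - I)^3 + 4/(z - 1 - I)^2

The series is finite because the numerator is a polynomial; the negative powers form the principal part.

Final answer: (8 + 4*I)/(z - 1 - I)^3 + 4/(z - 1 - I)^2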